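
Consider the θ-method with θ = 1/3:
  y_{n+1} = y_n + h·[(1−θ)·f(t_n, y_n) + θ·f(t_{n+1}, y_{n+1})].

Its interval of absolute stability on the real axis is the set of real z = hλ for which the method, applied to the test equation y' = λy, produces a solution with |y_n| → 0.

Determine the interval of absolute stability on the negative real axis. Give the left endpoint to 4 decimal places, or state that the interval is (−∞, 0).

Set f=λy, z=hλ:
  y_{n+1} = y_n + z·[2/3·y_n + 1/3·y_{n+1}] ⇒ (1 − 1/3z)y_{n+1} = (1 + 2/3z)y_n
  R(z) = (1 + 2/3z)/(1 − 1/3z).

Boundary: |R(x)|=1, x<0.
x=-0.66: |R|=0.4590
R=−1: 1+2/3x = −1+1/3x ⇒ -1/3x=2 ⇒ x=2/(-1/3)=-6.0000
Confirm numerically:
  x=-3.672: |R|=0.65108 <1
  x=-3.062: |R|=0.51534 <1
  x=-2.868: |R|=0.46626 <1
  x=-6.551: |R|=1.05769 >1
  x=-6.215: |R|=1.02333 >1
  x=-6.127: |R|=1.01391 >1
Stable set (-6.0000, 0).

z∈(-6.0000,0).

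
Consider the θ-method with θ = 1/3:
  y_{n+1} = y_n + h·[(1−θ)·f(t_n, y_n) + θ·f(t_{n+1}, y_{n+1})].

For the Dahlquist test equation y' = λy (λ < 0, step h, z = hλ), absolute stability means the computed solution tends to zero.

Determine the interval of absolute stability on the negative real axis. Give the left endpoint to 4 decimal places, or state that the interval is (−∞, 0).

(-6.0000, 0).

Test eqn y'=λy, z=hλ:
  y_{n+1} = y_n + z·[2/3·y_n + 1/3·y_{n+1}] ⇒ (1 − 1/3z)y_{n+1} = (1 + 2/3z)y_n
  Hence R(z) = (1 + 2/3z)/(1 − 1/3z).

Need |R(x)|<1, x<0.
x=-1.64: |R|=0.0603
R=−1: 1+2/3x = −1+1/3x ⇒ -1/3x=2 ⇒ x=2/(-1/3)=-6.0000
Confirm numerically:
  x=-5.308: |R|=0.91671 <1
  x=-4.977: |R|=0.87176 <1
  x=-4.915: |R|=0.86292 <1
  x=-2.799: |R|=0.44801 <1
  x=-6.475: |R|=1.05013 >1
  x=-6.466: |R|=1.04923 >1
Stable set (-6.0000, 0).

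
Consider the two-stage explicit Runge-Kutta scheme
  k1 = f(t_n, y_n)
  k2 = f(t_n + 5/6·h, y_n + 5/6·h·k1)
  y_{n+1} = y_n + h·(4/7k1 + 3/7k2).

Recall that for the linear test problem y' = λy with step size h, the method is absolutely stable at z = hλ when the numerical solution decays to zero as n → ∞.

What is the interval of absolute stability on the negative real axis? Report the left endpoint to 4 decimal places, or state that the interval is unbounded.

z∈(-2.8000,0).

With y'=λy (z=hλ):
  k1=λy_n ⇒ h·k1=z·y_n;  k2=λ(1+5/6z)y_n ⇒ h·k2=z(1+5/6z)y_n
  y_{n+1}/y_n = 1 + 4/7z + 3/7z(1+5/6z) = 1 + z + 5/14z²
  ⇒ R(z) = 1 + z + 5/14z².

Find x<0 with |R(x)|<1.
x=-0.53: |R|=0.5703
R=1: x+5/14x²=0 ⇒ x=−14/5=-2.8000; min R=1−1/(4·5/14)=0.3000>−1
Confirm numerically:
  x=-2.205: |R|=0.53144 <1
  x=-1.944: |R|=0.40569 <1
  x=-1.573: |R|=0.31069 <1
  x=-3.260: |R|=1.53557 >1
  x=-3.007: |R|=1.22230 >1
Interval (-2.8000, 0).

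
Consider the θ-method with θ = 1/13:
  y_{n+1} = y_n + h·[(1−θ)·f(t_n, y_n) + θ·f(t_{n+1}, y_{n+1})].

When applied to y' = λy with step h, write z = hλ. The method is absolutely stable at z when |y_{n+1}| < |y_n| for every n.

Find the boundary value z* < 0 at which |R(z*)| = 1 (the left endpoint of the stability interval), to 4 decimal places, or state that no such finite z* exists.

With y'=λy (z=hλ):
  y_{n+1} = y_n + z·[12/13·y_n + 1/13·y_{n+1}] ⇒ (1 − 1/13z)y_{n+1} = (1 + 12/13z)y_n
  so R(z) = (1 + 12/13z)/(1 − 1/13z).

Solve |R(x)|<1 on ℝ⁻.
x=-0.65: |R|=0.3810
R=−1: 1+12/13x = −1+1/13x ⇒ -11/13x=2 ⇒ x=2/(-11/13)=-2.3636
Confirm numerically:
  x=-2.135: |R|=0.83383 <1
  x=-2.015: |R|=0.74459 <1
  x=-1.561: |R|=0.39365 <1
  x=-1.549: |R|=0.38408 <1
  x=-2.676: |R|=1.21919 >1
  x=-2.635: |R|=1.19092 >1
  x=-2.520: |R|=1.11082 >1
So |R|<1 on (-2.3636, 0).

z* = -2.3636.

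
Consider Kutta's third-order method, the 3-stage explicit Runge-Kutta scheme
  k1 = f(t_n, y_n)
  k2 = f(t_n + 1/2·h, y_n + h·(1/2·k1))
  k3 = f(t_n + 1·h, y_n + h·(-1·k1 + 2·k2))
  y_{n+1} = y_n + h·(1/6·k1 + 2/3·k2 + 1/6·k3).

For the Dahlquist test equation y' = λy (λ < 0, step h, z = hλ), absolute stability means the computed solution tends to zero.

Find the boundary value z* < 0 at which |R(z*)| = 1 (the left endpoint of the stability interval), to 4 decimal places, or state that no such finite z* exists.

With y'=λy (z=hλ):
  order 3, 3-stage ⇒ R(z)=1+z+z^2/2+z^3/6
  (e.g. R(-0.81)=0.42948, |R|=0.42948)

Solve |R(x)|<1 on ℝ⁻.
x=-0.81: |R|=0.4295
|R(-2.61)|=1.1672 |R(-1.69)|=0.0664 |R(-1.46)|=0.0871
Bisect:
  x_lo=-3.3351 |R|=2.9562  x_hi=-0.0716 |R|=0.9309
  mid=-1.70334 |R|=0.07633 →hi
  mid=-2.51921 |R|=1.01065 →lo
  mid=-2.11127 |R|=0.45103 →hi
  mid=-2.31524 |R|=0.70348 →hi
  mid=-2.41722 |R|=0.84970 →hi
  mid=-2.46821 |R|=0.92827 →hi
  mid=-2.49371 |R|=0.96898 →hi
  ...
  [-2.51283,-2.51263] ⇒ x*=-2.5127
Stable set (-2.5127, 0).

left endpoint -2.5127.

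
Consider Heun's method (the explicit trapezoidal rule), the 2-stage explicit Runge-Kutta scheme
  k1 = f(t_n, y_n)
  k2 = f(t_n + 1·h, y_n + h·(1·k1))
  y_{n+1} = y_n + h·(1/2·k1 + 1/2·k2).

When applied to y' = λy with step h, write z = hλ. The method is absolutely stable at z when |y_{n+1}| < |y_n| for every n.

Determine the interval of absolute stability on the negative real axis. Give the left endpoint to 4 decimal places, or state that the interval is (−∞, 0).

(-2.0000, 0).

Test eqn y'=λy, z=hλ:
  order 2, 2-stage ⇒ R(z)=1+z+z^2/2
  (e.g. R(-0.45)=0.65125, |R|=0.65125)

Boundary: |R(x)|=1, x<0.
x=-0.45: |R|=0.6512
|R(-1.87)|=0.8785 |R(-1.31)|=0.5481 |R(-0.72)|=0.5392
Bisect:
  x_lo=-2.3090 |R|=1.3568  x_hi=-0.1487 |R|=0.8624
  mid=-1.22885 |R|=0.52619 →hi
  mid=-1.76894 |R|=0.79564 →hi
  mid=-2.03899 |R|=1.03975 →lo
  mid=-1.90396 |R|=0.90858 →hi
  mid=-1.97147 |R|=0.97188 →hi
  mid=-2.00523 |R|=1.00524 →lo
  mid=-1.98835 |R|=0.98842 →hi
  mid=-1.99679 |R|=0.99680 →hi
  ...
  [-2.00009,-1.99996] ⇒ x*=-2.0000
Stable set (-2.0000, 0).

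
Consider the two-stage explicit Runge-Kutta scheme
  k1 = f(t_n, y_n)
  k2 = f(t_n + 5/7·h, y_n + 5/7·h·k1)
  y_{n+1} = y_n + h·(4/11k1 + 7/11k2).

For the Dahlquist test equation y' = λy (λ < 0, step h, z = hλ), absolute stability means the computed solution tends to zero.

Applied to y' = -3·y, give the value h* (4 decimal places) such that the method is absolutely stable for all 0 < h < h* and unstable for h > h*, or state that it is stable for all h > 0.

On y'=λy, z=hλ:
  k1=λy_n ⇒ h·k1=z·y_n;  k2=λ(1+5/7z)y_n ⇒ h·k2=z(1+5/7z)y_n
  y_{n+1}/y_n = 1 + 4/11z + 7/11z(1+5/7z) = 1 + z + 5/11z²
  Hence R(z) = 1 + z + 5/11z².

Need |R(x)|<1, x<0.
x=-0.45: |R|=0.6420
R=1: x+5/11x²=0 ⇒ x=−11/5=-2.2000; min R=1−1/(4·5/11)=0.4500>−1
Confirm numerically:
  x=-2.090: |R|=0.89550 <1
  x=-1.984: |R|=0.80521 <1
  x=-1.485: |R|=0.51738 <1
  x=-1.094: |R|=0.45002 <1
  x=-2.398: |R|=1.21582 >1
  x=-2.360: |R|=1.17164 >1
  x=-2.284: |R|=1.08721 >1
Stable set (-2.2000, 0).

(-2.2000,0); λ=-3 ⇒ h* = (11/5)/3 = 0.7333.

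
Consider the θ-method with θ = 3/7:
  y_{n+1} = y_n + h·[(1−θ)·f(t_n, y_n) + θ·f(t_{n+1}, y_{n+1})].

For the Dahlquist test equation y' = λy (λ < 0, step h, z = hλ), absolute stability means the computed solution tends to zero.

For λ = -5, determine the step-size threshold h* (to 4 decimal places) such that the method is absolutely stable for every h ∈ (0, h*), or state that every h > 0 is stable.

Test eqn y'=λy, z=hλ:
  y_{n+1} = y_n + z·[4/7·y_n + 3/7·y_{n+1}] ⇒ (1 − 3/7z)y_{n+1} = (1 + 4/7z)y_n
  ⇒ R(z) = (1 + 4/7z)/(1 − 3/7z).

Solve |R(x)|<1 on ℝ⁻.
x=-1.2: |R|=0.2075
R=−1: 1+4/7x = −1+3/7x ⇒ -1/7x=2 ⇒ x=2/(-1/7)=-14.0000
Confirm numerically:
  x=-13.140: |R|=0.98147 <1
  x=-11.836: |R|=0.94909 <1
  x=-9.226: |R|=0.86233 <1
  x=-5.627: |R|=0.64939 <1
  x=-14.347: |R|=1.00693 >1
  x=-14.321: |R|=1.00642 >1
  x=-14.066: |R|=1.00134 >1
So |R|<1 on (-14.0000, 0).

(-14.0000,0); λ=-5 ⇒ h* = (14)/5 = 2.8000.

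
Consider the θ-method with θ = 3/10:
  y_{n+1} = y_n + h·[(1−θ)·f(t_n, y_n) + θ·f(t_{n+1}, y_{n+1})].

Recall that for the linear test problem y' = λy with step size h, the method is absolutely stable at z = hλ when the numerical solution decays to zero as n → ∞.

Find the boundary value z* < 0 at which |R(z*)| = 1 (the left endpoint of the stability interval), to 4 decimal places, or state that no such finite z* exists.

On y'=λy, z=hλ:
  y_{n+1} = y_n + z·[7/10·y_n + 3/10·y_{n+1}] ⇒ (1 − 3/10z)y_{n+1} = (1 + 7/10z)y_n
  ⇒ R(z) = (1 + 7/10z)/(1 − 3/10z).

Find x<0 with |R(x)|<1.
x=-0.42: |R|=0.6270
R=−1: 1+7/10x = −1+3/10x ⇒ -2/5x=2 ⇒ x=2/(-2/5)=-5.0000
Confirm numerically:
  x=-4.170: |R|=0.85251 <1
  x=-2.640: |R|=0.47321 <1
  x=-2.142: |R|=0.30403 <1
  x=-5.482: |R|=1.07290 >1
  x=-5.258: |R|=1.04004 >1
  x=-5.058: |R|=1.00922 >1
Stable set (-5.0000, 0).

z* = -5.0000.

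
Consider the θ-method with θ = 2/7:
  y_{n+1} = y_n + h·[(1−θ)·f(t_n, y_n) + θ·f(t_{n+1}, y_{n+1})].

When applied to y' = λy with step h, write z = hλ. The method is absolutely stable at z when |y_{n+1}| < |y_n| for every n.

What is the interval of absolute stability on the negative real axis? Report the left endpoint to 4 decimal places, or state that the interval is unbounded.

With y'=λy (z=hλ):
  y_{n+1} = y_n + z·[5/7·y_n + 2/7·y_{n+1}] ⇒ (1 − 2/7z)y_{n+1} = (1 + 5/7z)y_n
  ⇒ R(z) = (1 + 5/7z)/(1 − 2/7z).

Solve |R(x)|<1 on ℝ⁻.
x=-1.44: |R|=0.0202
R=−1: 1+5/7x = −1+2/7x ⇒ -3/7x=2 ⇒ x=2/(-3/7)=-4.6667
Confirm numerically:
  x=-4.441: |R|=0.95737 <1
  x=-3.922: |R|=0.84950 <1
  x=-3.669: |R|=0.79125 <1
  x=-1.912: |R|=0.23651 <1
  x=-5.227: |R|=1.09631 >1
  x=-4.912: |R|=1.04375 >1
  x=-4.911: |R|=1.04357 >1
So |R|<1 on (-4.6667, 0).

(-4.6667, 0).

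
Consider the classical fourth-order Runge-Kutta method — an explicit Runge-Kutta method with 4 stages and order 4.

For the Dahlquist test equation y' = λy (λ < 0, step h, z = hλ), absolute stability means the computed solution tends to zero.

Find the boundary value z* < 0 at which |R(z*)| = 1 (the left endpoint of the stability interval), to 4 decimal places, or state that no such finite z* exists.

On y'=λy, z=hλ:
  order 4, 4-stage ⇒ R(z)=1+z+z^2/2+z^3/6+z^4/24
  (e.g. R(-0.52)=0.59481, |R|=0.59481)

Find x<0 with |R(x)|<1.
x=-0.52: |R|=0.5948
|R(-2.85)|=1.1020 |R(-2.69)|=0.8656 |R(-1.54)|=0.2714
Bisect:
  x_lo=-3.5671 |R|=2.9763  x_hi=-0.1837 |R|=0.8322
  mid=-1.87540 |R|=0.29925 →hi
  mid=-2.72124 |R|=0.90765 →hi
  mid=-3.14417 |R|=1.69033 →lo
  mid=-2.93270 |R|=1.24597 →lo
  mid=-2.82697 |R|=1.06468 →lo
  mid=-2.77411 |R|=0.98327 →hi
  mid=-2.80054 |R|=1.02323 →lo
  mid=-2.78732 |R|=1.00307 →lo
  mid=-2.78072 |R|=0.99312 →hi
  mid=-2.78402 |R|=0.99808 →hi
  ...
  [-2.78547,-2.78526] ⇒ x*=-2.7853
Interval (-2.7853, 0).

z* = -2.7853.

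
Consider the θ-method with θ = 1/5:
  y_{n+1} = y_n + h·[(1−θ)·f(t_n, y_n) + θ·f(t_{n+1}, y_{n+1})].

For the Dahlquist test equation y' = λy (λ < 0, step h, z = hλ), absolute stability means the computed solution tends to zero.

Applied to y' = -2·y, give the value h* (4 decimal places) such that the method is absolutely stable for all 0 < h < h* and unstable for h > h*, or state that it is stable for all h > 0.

(-3.3333,0); λ=-2 ⇒ h* = (10/3)/2 = 1.6667.

Test eqn y'=λy, z=hλ:
  y_{n+1} = y_n + z·[4/5·y_n + 1/5·y_{n+1}] ⇒ (1 − 1/5z)y_{n+1} = (1 + 4/5z)y_n
  Hence R(z) = (1 + 4/5z)/(1 − 1/5z).

Solve |R(x)|<1 on ℝ⁻.
x=-0.56: |R|=0.4964
R=−1: 1+4/5x = −1+1/5x ⇒ -3/5x=2 ⇒ x=2/(-3/5)=-3.3333
Confirm numerically:
  x=-3.059: |R|=0.89788 <1
  x=-2.815: |R|=0.80102 <1
  x=-1.983: |R|=0.41988 <1
  x=-3.595: |R|=1.09133 >1
  x=-3.407: |R|=1.02629 >1
  x=-3.376: |R|=1.01528 >1
So |R|<1 on (-3.3333, 0).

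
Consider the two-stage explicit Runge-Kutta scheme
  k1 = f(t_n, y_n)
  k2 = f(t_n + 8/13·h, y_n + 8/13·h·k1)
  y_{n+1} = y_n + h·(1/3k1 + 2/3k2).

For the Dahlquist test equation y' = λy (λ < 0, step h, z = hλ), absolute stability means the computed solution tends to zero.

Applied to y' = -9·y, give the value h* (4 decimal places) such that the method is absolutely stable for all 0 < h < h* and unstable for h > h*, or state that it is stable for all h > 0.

(-2.4375,0); λ=-9 ⇒ h* = (39/16)/9 = 0.2708.

Test eqn y'=λy, z=hλ:
  k1=λy_n ⇒ h·k1=z·y_n;  k2=λ(1+8/13z)y_n ⇒ h·k2=z(1+8/13z)y_n
  y_{n+1}/y_n = 1 + 1/3z + 2/3z(1+8/13z) = 1 + z + 16/39z²
  Hence R(z) = 1 + z + 16/39z².

Solve |R(x)|<1 on ℝ⁻.
x=-0.31: |R|=0.7294
R=1: x+16/39x²=0 ⇒ x=−39/16=-2.4375; min R=1−1/(4·16/39)=0.3906>−1
Confirm numerically:
  x=-2.253: |R|=0.82947 <1
  x=-1.689: |R|=0.48135 <1
  x=-1.439: |R|=0.41053 <1
  x=-2.800: |R|=1.41641 >1
  x=-2.763: |R|=1.36897 >1
  x=-2.498: |R|=1.06200 >1
Interval (-2.4375, 0).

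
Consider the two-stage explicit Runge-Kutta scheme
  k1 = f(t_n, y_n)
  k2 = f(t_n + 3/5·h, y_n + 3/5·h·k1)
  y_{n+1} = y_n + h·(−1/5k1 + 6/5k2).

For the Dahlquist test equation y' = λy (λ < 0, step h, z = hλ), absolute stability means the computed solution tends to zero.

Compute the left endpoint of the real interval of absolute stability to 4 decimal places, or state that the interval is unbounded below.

left endpoint -1.3889.

Set f=λy, z=hλ:
  k1=λy_n ⇒ h·k1=z·y_n;  k2=λ(1+3/5z)y_n ⇒ h·k2=z(1+3/5z)y_n
  y_{n+1}/y_n = 1 − 1/5z + 6/5z(1+3/5z) = 1 + z + 18/25z²
  ⇒ R(z) = 1 + z + 18/25z².

Boundary: |R(x)|=1, x<0.
x=-1.55: |R|=1.1798
R=1: x+18/25x²=0 ⇒ x=−25/18=-1.3889; min R=1−1/(4·18/25)=0.6528>−1
Confirm numerically:
  x=-1.215: |R|=0.84788 <1
  x=-1.152: |R|=0.80351 <1
  x=-0.628: |R|=0.65596 <1
  x=-1.945: |R|=1.77878 >1
  x=-1.863: |R|=1.63595 >1
Stable set (-1.3889, 0).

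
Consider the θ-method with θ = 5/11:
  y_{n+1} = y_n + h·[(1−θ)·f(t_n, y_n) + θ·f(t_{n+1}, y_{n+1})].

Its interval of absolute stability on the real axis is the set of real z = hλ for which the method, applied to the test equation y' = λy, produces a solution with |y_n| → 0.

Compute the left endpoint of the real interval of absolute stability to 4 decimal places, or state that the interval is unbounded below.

Set f=λy, z=hλ:
  y_{n+1} = y_n + z·[6/11·y_n + 5/11·y_{n+1}] ⇒ (1 − 5/11z)y_{n+1} = (1 + 6/11z)y_n
  Hence R(z) = (1 + 6/11z)/(1 − 5/11z).

Need |R(x)|<1, x<0.
x=-1.57: |R|=0.0838
R=−1: 1+6/11x = −1+5/11x ⇒ -1/11x=2 ⇒ x=2/(-1/11)=-22.0000
Confirm numerically:
  x=-21.075: |R|=0.99205 <1
  x=-15.071: |R|=0.91976 <1
  x=-14.641: |R|=0.91261 <1
  x=-8.984: |R|=0.76724 <1
  x=-22.162: |R|=1.00133 >1
  x=-22.123: |R|=1.00101 >1
So |R|<1 on (-22.0000, 0).

z* = -22.0000.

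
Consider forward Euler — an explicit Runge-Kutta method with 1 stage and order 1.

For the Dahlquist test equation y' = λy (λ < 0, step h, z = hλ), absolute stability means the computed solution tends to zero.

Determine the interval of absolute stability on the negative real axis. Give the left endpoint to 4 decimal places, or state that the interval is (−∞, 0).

(-2.0000, 0).

On y'=λy, z=hλ:
  order 1, 1-stage ⇒ R(z)=1+z
  (e.g. R(-1.56)=-0.56000, |R|=0.56000)

Need |R(x)|<1, x<0.
x=-1.56: |R|=0.5600
|R(-2.34)|=1.3400 |R(-1.97)|=0.9700 |R(-0.7)|=0.3000
Bisect:
  x_lo=-2.6235 |R|=1.6235  x_hi=-0.3514 |R|=0.6486
  mid=-1.48747 |R|=0.48747 →hi
  mid=-2.05551 |R|=1.05551 →lo
  mid=-1.77149 |R|=0.77149 →hi
  mid=-1.91350 |R|=0.91350 →hi
  mid=-1.98450 |R|=0.98450 →hi
  mid=-2.02000 |R|=1.02000 →lo
  mid=-2.00225 |R|=1.00225 →lo
  ...
  [-2.00003,-1.99990] ⇒ x*=-2.0000
Interval (-2.0000, 0).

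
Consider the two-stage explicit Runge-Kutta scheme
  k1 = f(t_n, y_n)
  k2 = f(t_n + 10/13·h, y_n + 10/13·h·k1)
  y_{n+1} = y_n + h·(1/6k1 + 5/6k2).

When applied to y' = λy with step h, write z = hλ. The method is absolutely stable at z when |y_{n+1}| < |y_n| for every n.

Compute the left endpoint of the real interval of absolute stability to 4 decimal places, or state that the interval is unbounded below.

z* = -1.5600.

With y'=λy (z=hλ):
  k1=λy_n ⇒ h·k1=z·y_n;  k2=λ(1+10/13z)y_n ⇒ h·k2=z(1+10/13z)y_n
  y_{n+1}/y_n = 1 + 1/6z + 5/6z(1+10/13z) = 1 + z + 25/39z²
  Hence R(z) = 1 + z + 25/39z².

Boundary: |R(x)|=1, x<0.
x=-1.77: |R|=1.2383
R=1: x+25/39x²=0 ⇒ x=−39/25=-1.5600; min R=1−1/(4·25/39)=0.6100>−1
Confirm numerically:
  x=-1.178: |R|=0.71154 <1
  x=-1.069: |R|=0.66354 <1
  x=-0.835: |R|=0.61194 <1
  x=-2.113: |R|=1.74903 >1
  x=-1.877: |R|=1.38142 >1
  x=-1.845: |R|=1.33707 >1
So |R|<1 on (-1.5600, 0).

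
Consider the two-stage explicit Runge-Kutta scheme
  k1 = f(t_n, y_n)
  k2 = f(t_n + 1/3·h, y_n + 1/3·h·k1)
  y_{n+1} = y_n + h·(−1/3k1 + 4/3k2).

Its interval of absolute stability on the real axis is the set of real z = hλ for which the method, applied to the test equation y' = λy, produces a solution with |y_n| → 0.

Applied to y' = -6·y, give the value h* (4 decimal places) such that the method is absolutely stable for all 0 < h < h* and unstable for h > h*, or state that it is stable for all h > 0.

(-2.2500,0); λ=-6 ⇒ h* = (9/4)/6 = 0.3750.

With y'=λy (z=hλ):
  k1=λy_n ⇒ h·k1=z·y_n;  k2=λ(1+1/3z)y_n ⇒ h·k2=z(1+1/3z)y_n
  y_{n+1}/y_n = 1 − 1/3z + 4/3z(1+1/3z) = 1 + z + 4/9z²
  ⇒ R(z) = 1 + z + 4/9z².

Find x<0 with |R(x)|<1.
x=-0.36: |R|=0.6976
R=1: x+4/9x²=0 ⇒ x=−9/4=-2.2500; min R=1−1/(4·4/9)=0.4375>−1
Confirm numerically:
  x=-1.511: |R|=0.50372 <1
  x=-1.365: |R|=0.46310 <1
  x=-1.299: |R|=0.45096 <1
  x=-2.719: |R|=1.56676 >1
  x=-2.687: |R|=1.52188 >1
  x=-2.305: |R|=1.05634 >1
So |R|<1 on (-2.2500, 0).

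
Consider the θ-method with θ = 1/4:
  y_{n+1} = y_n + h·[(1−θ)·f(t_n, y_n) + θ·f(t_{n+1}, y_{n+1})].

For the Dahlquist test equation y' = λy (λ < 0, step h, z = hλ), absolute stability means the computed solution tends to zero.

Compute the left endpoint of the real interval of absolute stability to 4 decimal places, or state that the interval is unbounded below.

z* = -4.0000.

Test eqn y'=λy, z=hλ:
  y_{n+1} = y_n + z·[3/4·y_n + 1/4·y_{n+1}] ⇒ (1 − 1/4z)y_{n+1} = (1 + 3/4z)y_n
  ⇒ R(z) = (1 + 3/4z)/(1 − 1/4z).

Find x<0 with |R(x)|<1.
x=-0.39: |R|=0.6446
R=−1: 1+3/4x = −1+1/4x ⇒ -1/2x=2 ⇒ x=2/(-1/2)=-4.0000
Confirm numerically:
  x=-3.823: |R|=0.95475 <1
  x=-3.634: |R|=0.90411 <1
  x=-2.510: |R|=0.54224 <1
  x=-4.473: |R|=1.11165 >1
  x=-4.315: |R|=1.07577 >1
  x=-4.081: |R|=1.02005 >1
So |R|<1 on (-4.0000, 0).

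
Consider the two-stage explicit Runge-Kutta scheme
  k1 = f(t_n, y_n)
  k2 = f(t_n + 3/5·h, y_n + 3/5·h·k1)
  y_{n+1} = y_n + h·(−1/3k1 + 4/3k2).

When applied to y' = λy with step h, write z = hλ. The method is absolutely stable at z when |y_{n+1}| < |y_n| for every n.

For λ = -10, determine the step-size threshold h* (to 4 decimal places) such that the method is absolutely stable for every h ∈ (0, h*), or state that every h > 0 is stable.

On y'=λy, z=hλ:
  k1=λy_n ⇒ h·k1=z·y_n;  k2=λ(1+3/5z)y_n ⇒ h·k2=z(1+3/5z)y_n
  y_{n+1}/y_n = 1 − 1/3z + 4/3z(1+3/5z) = 1 + z + 4/5z²
  ⇒ R(z) = 1 + z + 4/5z².

Find x<0 with |R(x)|<1.
x=-1.6: |R|=1.4480
R=1: x+4/5x²=0 ⇒ x=−5/4=-1.2500; min R=1−1/(4·4/5)=0.6875>−1
Confirm numerically:
  x=-1.179: |R|=0.93303 <1
  x=-1.114: |R|=0.87880 <1
  x=-0.863: |R|=0.73282 <1
  x=-0.589: |R|=0.68854 <1
  x=-1.586: |R|=1.42632 >1
  x=-1.518: |R|=1.32546 >1
  x=-1.377: |R|=1.13990 >1
Interval (-1.2500, 0).

(-1.2500,0); λ=-10 ⇒ h* = (5/4)/10 = 0.1250.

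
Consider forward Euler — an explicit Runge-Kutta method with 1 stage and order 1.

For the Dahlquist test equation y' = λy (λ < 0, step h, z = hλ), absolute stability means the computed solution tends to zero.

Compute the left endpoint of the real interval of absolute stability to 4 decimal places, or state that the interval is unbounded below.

left endpoint -2.0000.

Set f=λy, z=hλ:
  order 1, 1-stage ⇒ R(z)=1+z
  (e.g. R(-0.74)=0.26000, |R|=0.26000)

Find x<0 with |R(x)|<1.
x=-0.74: |R|=0.2600
|R(-1.71)|=0.7100 |R(-1.58)|=0.5800 |R(-0.63)|=0.3700
Bisect:
  x_lo=-2.5596 |R|=1.5596  x_hi=-0.1025 |R|=0.8975
  mid=-1.33107 |R|=0.33107 →hi
  mid=-1.94535 |R|=0.94535 →hi
  mid=-2.25249 |R|=1.25249 →lo
  mid=-2.09892 |R|=1.09892 →lo
  mid=-2.02214 |R|=1.02214 →lo
  mid=-1.98374 |R|=0.98374 →hi
  mid=-2.00294 |R|=1.00294 →lo
  ...
  [-2.00009,-1.99994] ⇒ x*=-2.0000
Interval (-2.0000, 0).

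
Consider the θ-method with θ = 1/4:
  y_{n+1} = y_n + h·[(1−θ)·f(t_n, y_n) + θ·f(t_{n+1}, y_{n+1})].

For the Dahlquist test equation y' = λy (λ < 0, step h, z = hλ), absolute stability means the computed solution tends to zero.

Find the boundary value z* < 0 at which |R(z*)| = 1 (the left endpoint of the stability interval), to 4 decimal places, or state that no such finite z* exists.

left endpoint -4.0000.

On y'=λy, z=hλ:
  y_{n+1} = y_n + z·[3/4·y_n + 1/4·y_{n+1}] ⇒ (1 − 1/4z)y_{n+1} = (1 + 3/4z)y_n
  Hence R(z) = (1 + 3/4z)/(1 − 1/4z).

Boundary: |R(x)|=1, x<0.
x=-0.92: |R|=0.2520
R=−1: 1+3/4x = −1+1/4x ⇒ -1/2x=2 ⇒ x=2/(-1/2)=-4.0000
Confirm numerically:
  x=-3.874: |R|=0.96800 <1
  x=-3.399: |R|=0.83755 <1
  x=-2.503: |R|=0.53960 <1
  x=-1.799: |R|=0.24090 <1
  x=-4.333: |R|=1.07992 >1
  x=-4.331: |R|=1.07946 >1
  x=-4.197: |R|=1.04807 >1
Interval (-4.0000, 0).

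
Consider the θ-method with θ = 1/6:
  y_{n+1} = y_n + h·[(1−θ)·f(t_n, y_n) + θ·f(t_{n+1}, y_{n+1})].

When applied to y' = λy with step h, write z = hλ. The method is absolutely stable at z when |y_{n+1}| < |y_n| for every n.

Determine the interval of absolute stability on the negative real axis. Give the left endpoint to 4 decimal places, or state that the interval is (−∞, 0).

Test eqn y'=λy, z=hλ:
  y_{n+1} = y_n + z·[5/6·y_n + 1/6·y_{n+1}] ⇒ (1 − 1/6z)y_{n+1} = (1 + 5/6z)y_n
  R(z) = (1 + 5/6z)/(1 − 1/6z).

Find x<0 with |R(x)|<1.
x=-1.26: |R|=0.0413
R=−1: 1+5/6x = −1+1/6x ⇒ -2/3x=2 ⇒ x=2/(-2/3)=-3.0000
Confirm numerically:
  x=-2.702: |R|=0.86302 <1
  x=-2.424: |R|=0.72650 <1
  x=-1.919: |R|=0.45397 <1
  x=-3.323: |R|=1.13858 >1
  x=-3.284: |R|=1.12236 >1
Interval (-3.0000, 0).

(-3.0000, 0).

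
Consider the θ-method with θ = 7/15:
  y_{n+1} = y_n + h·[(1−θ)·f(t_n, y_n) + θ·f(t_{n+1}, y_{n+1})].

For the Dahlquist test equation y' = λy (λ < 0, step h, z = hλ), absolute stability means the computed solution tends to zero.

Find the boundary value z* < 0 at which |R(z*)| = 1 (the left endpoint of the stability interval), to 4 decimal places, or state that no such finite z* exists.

With y'=λy (z=hλ):
  y_{n+1} = y_n + z·[8/15·y_n + 7/15·y_{n+1}] ⇒ (1 − 7/15z)y_{n+1} = (1 + 8/15z)y_n
  R(z) = (1 + 8/15z)/(1 − 7/15z).

Find x<0 with |R(x)|<1.
x=-1.57: |R|=0.0939
R=−1: 1+8/15x = −1+7/15x ⇒ -1/15x=2 ⇒ x=2/(-1/15)=-30.0000
Confirm numerically:
  x=-22.975: |R|=0.96005 <1
  x=-18.842: |R|=0.92404 <1
  x=-16.131: |R|=0.89158 <1
  x=-12.776: |R|=0.83507 <1
  x=-30.439: |R|=1.00192 >1
  x=-30.244: |R|=1.00108 >1
Interval (-30.0000, 0).

left endpoint -30.0000.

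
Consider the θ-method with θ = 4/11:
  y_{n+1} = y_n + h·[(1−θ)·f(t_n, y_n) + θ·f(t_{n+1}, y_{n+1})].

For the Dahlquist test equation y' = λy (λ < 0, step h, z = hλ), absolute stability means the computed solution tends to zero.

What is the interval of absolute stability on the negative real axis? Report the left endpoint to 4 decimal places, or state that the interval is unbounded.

On y'=λy, z=hλ:
  y_{n+1} = y_n + z·[7/11·y_n + 4/11·y_{n+1}] ⇒ (1 − 4/11z)y_{n+1} = (1 + 7/11z)y_n
  so R(z) = (1 + 7/11z)/(1 − 4/11z).

Find x<0 with |R(x)|<1.
x=-1.77: |R|=0.0769
R=−1: 1+7/11x = −1+4/11x ⇒ -3/11x=2 ⇒ x=2/(-3/11)=-7.3333
Confirm numerically:
  x=-6.694: |R|=0.94923 <1
  x=-5.706: |R|=0.85566 <1
  x=-4.343: |R|=0.68381 <1
  x=-7.793: |R|=1.03270 >1
  x=-7.625: |R|=1.02108 >1
  x=-7.534: |R|=1.01463 >1
Stable set (-7.3333, 0).

(-7.3333, 0).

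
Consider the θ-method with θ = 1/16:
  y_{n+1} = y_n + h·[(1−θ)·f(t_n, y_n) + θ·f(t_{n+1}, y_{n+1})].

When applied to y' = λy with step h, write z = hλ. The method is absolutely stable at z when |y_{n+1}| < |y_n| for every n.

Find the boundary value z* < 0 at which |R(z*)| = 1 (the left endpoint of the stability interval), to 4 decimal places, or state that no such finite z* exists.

Test eqn y'=λy, z=hλ:
  y_{n+1} = y_n + z·[15/16·y_n + 1/16·y_{n+1}] ⇒ (1 − 1/16z)y_{n+1} = (1 + 15/16z)y_n
  ⇒ R(z) = (1 + 15/16z)/(1 − 1/16z).

Solve |R(x)|<1 on ℝ⁻.
x=-1.7: |R|=0.5367
R=−1: 1+15/16x = −1+1/16x ⇒ -7/8x=2 ⇒ x=2/(-7/8)=-2.2857
Confirm numerically:
  x=-2.018: |R|=0.79199 <1
  x=-1.487: |R|=0.36055 <1
  x=-1.174: |R|=0.09375 <1
  x=-1.062: |R|=0.00410 <1
  x=-2.635: |R|=1.26241 >1
  x=-2.427: |R|=1.10734 >1
  x=-2.330: |R|=1.03382 >1
Stable set (-2.2857, 0).

left endpoint -2.2857.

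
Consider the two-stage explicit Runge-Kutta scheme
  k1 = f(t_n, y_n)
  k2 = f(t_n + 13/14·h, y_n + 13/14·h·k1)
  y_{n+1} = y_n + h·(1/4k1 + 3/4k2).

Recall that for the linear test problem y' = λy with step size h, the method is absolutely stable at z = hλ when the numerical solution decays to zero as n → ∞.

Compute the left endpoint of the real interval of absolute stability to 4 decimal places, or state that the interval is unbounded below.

Test eqn y'=λy, z=hλ:
  k1=λy_n ⇒ h·k1=z·y_n;  k2=λ(1+13/14z)y_n ⇒ h·k2=z(1+13/14z)y_n
  y_{n+1}/y_n = 1 + 1/4z + 3/4z(1+13/14z) = 1 + z + 39/56z²
  ⇒ R(z) = 1 + z + 39/56z².

Find x<0 with |R(x)|<1.
x=-0.75: |R|=0.6417
R=1: x+39/56x²=0 ⇒ x=−56/39=-1.4359; min R=1−1/(4·39/56)=0.6410>−1
Confirm numerically:
  x=-1.267: |R|=0.85097 <1
  x=-0.893: |R|=0.66237 <1
  x=-0.785: |R|=0.64416 <1
  x=-0.650: |R|=0.64424 <1
  x=-1.813: |R|=1.47614 >1
  x=-1.791: |R|=1.44292 >1
  x=-1.681: |R|=1.28694 >1
Stable set (-1.4359, 0).

left endpoint -1.4359.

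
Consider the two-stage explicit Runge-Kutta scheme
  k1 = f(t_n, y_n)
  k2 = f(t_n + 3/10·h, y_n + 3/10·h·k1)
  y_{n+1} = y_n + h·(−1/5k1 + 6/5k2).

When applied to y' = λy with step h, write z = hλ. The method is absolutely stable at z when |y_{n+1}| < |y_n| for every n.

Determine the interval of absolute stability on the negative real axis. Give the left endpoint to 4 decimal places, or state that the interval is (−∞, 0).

z∈(-2.7778,0).

On y'=λy, z=hλ:
  k1=λy_n ⇒ h·k1=z·y_n;  k2=λ(1+3/10z)y_n ⇒ h·k2=z(1+3/10z)y_n
  y_{n+1}/y_n = 1 − 1/5z + 6/5z(1+3/10z) = 1 + z + 9/25z²
  Hence R(z) = 1 + z + 9/25z².

Find x<0 with |R(x)|<1.
x=-1.44: |R|=0.3065
R=1: x+9/25x²=0 ⇒ x=−25/9=-2.7778; min R=1−1/(4·9/25)=0.3056>−1
Confirm numerically:
  x=-2.224: |R|=0.55662 <1
  x=-2.036: |R|=0.45631 <1
  x=-2.022: |R|=0.44985 <1
  x=-3.253: |R|=1.55652 >1
  x=-3.021: |R|=1.26452 >1
So |R|<1 on (-2.7778, 0).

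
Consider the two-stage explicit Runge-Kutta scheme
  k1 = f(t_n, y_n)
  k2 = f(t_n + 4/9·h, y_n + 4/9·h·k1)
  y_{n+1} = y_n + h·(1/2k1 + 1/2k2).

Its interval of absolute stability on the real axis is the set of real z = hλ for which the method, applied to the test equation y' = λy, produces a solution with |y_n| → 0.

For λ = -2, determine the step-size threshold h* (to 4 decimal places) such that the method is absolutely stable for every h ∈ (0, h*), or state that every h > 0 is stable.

With y'=λy (z=hλ):
  k1=λy_n ⇒ h·k1=z·y_n;  k2=λ(1+4/9z)y_n ⇒ h·k2=z(1+4/9z)y_n
  y_{n+1}/y_n = 1 + 1/2z + 1/2z(1+4/9z) = 1 + z + 2/9z²
  ⇒ R(z) = 1 + z + 2/9z².

Solve |R(x)|<1 on ℝ⁻.
x=-1.14: |R|=0.1488
R=1: x+2/9x²=0 ⇒ x=−9/2=-4.5000; min R=1−1/(4·2/9)=-0.1250>−1
Confirm numerically:
  x=-4.195: |R|=0.71567 <1
  x=-4.016: |R|=0.56806 <1
  x=-3.414: |R|=0.17609 <1
  x=-4.847: |R|=1.37376 >1
  x=-4.767: |R|=1.28284 >1
  x=-4.614: |R|=1.11689 >1
So |R|<1 on (-4.5000, 0).

(-4.5000,0); λ=-2 ⇒ h* = (9/2)/2 = 2.2500.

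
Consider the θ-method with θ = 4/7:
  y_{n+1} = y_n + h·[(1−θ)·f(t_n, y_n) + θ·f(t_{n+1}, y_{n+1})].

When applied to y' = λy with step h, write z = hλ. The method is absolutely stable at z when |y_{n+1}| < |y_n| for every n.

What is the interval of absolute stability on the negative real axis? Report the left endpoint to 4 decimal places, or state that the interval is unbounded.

unbounded; (−∞, 0).

On y'=λy, z=hλ:
  y_{n+1} = y_n + z·[3/7·y_n + 4/7·y_{n+1}] ⇒ (1 − 4/7z)y_{n+1} = (1 + 3/7z)y_n
  so R(z) = (1 + 3/7z)/(1 − 4/7z).

Need |R(x)|<1, x<0.
x=-1.06: |R|=0.3399
x=-2: |R|=0.0667
x=-10: |R|=0.4894
x=-100: |R|=0.7199
θ=4/7≥1/2 ⇒ |1+3/7x|<|1−4/7x| ∀x<0 ⇒ interval (−∞,0).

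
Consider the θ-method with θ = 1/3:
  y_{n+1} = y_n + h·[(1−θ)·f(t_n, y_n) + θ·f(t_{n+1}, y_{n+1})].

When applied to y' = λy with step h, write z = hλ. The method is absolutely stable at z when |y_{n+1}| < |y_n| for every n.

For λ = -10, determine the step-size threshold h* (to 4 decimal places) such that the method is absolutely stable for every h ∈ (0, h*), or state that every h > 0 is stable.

Test eqn y'=λy, z=hλ:
  y_{n+1} = y_n + z·[2/3·y_n + 1/3·y_{n+1}] ⇒ (1 − 1/3z)y_{n+1} = (1 + 2/3z)y_n
  ⇒ R(z) = (1 + 2/3z)/(1 − 1/3z).

Need |R(x)|<1, x<0.
x=-1.26: |R|=0.1127
R=−1: 1+2/3x = −1+1/3x ⇒ -1/3x=2 ⇒ x=2/(-1/3)=-6.0000
Confirm numerically:
  x=-4.541: |R|=0.80652 <1
  x=-3.582: |R|=0.63263 <1
  x=-3.456: |R|=0.60595 <1
  x=-6.505: |R|=1.05313 >1
  x=-6.103: |R|=1.01131 >1
  x=-6.057: |R|=1.00629 >1
So |R|<1 on (-6.0000, 0).

(-6.0000,0); λ=-10 ⇒ h* = (6)/10 = 0.6000.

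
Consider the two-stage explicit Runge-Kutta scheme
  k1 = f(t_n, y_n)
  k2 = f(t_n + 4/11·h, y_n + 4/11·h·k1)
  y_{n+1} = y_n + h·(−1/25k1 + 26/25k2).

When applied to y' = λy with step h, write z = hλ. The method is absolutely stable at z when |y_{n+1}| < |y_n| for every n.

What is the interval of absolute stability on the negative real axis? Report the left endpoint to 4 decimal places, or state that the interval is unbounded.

z∈(-2.6442,0).

Set f=λy, z=hλ:
  k1=λy_n ⇒ h·k1=z·y_n;  k2=λ(1+4/11z)y_n ⇒ h·k2=z(1+4/11z)y_n
  y_{n+1}/y_n = 1 − 1/25z + 26/25z(1+4/11z) = 1 + z + 104/275z²
  so R(z) = 1 + z + 104/275z².

Need |R(x)|<1, x<0.
x=-0.55: |R|=0.5644
R=1: x+104/275x²=0 ⇒ x=−275/104=-2.6442; min R=1−1/(4·104/275)=0.3389>−1
Confirm numerically:
  x=-2.552: |R|=0.91099 <1
  x=-2.428: |R|=0.80145 <1
  x=-2.222: |R|=0.64519 <1
  x=-3.046: |R|=1.46281 >1
  x=-2.769: |R|=1.13066 >1
Stable set (-2.6442, 0).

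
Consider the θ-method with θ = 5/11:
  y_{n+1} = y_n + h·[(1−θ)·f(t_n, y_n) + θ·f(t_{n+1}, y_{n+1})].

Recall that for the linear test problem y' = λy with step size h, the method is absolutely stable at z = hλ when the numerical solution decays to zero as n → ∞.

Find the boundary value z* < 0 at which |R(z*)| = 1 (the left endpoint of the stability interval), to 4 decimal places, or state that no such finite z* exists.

left endpoint -22.0000.

With y'=λy (z=hλ):
  y_{n+1} = y_n + z·[6/11·y_n + 5/11·y_{n+1}] ⇒ (1 − 5/11z)y_{n+1} = (1 + 6/11z)y_n
  R(z) = (1 + 6/11z)/(1 − 5/11z).

Need |R(x)|<1, x<0.
x=-1.72: |R|=0.0347
R=−1: 1+6/11x = −1+5/11x ⇒ -1/11x=2 ⇒ x=2/(-1/11)=-22.0000
Confirm numerically:
  x=-14.873: |R|=0.91651 <1
  x=-12.997: |R|=0.88152 <1
  x=-11.448: |R|=0.84537 <1
  x=-22.534: |R|=1.00432 >1
  x=-22.101: |R|=1.00083 >1
Stable set (-22.0000, 0).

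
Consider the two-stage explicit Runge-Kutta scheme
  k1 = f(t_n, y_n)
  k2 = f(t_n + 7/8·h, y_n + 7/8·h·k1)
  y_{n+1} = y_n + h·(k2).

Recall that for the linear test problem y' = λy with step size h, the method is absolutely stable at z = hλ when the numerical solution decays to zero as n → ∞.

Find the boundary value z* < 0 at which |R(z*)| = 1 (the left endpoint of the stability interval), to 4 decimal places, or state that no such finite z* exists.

z* = -1.1429.

With y'=λy (z=hλ):
  k1=λy_n ⇒ h·k1=z·y_n;  k2=λ(1+7/8z)y_n ⇒ h·k2=z(1+7/8z)y_n
  y_{n+1}/y_n = 1 + z(1+7/8z) = 1 + z + 7/8z²
  R(z) = 1 + z + 7/8z².

Solve |R(x)|<1 on ℝ⁻.
x=-1.68: |R|=1.7896
R=1: x+7/8x²=0 ⇒ x=−8/7=-1.1429; min R=1−1/(4·7/8)=0.7143>−1
Confirm numerically:
  x=-0.986: |R|=0.86467 <1
  x=-0.951: |R|=0.84035 <1
  x=-0.527: |R|=0.71601 <1
  x=-1.409: |R|=1.32812 >1
  x=-1.269: |R|=1.14007 >1
  x=-1.262: |R|=1.13156 >1
So |R|<1 on (-1.1429, 0).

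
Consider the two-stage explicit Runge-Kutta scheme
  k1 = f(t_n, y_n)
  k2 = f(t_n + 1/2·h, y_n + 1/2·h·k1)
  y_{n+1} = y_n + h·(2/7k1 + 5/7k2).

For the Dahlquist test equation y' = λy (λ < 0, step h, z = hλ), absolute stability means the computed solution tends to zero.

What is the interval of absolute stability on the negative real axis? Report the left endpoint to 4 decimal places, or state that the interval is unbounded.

z∈(-2.8000,0).

Test eqn y'=λy, z=hλ:
  k1=λy_n ⇒ h·k1=z·y_n;  k2=λ(1+1/2z)y_n ⇒ h·k2=z(1+1/2z)y_n
  y_{n+1}/y_n = 1 + 2/7z + 5/7z(1+1/2z) = 1 + z + 5/14z²
  so R(z) = 1 + z + 5/14z².

Boundary: |R(x)|=1, x<0.
x=-0.8: |R|=0.4286
R=1: x+5/14x²=0 ⇒ x=−14/5=-2.8000; min R=1−1/(4·5/14)=0.3000>−1
Confirm numerically:
  x=-2.021: |R|=0.43773 <1
  x=-1.596: |R|=0.31372 <1
  x=-1.329: |R|=0.30180 <1
  x=-3.174: |R|=1.42396 >1
  x=-3.150: |R|=1.39375 >1
Interval (-2.8000, 0).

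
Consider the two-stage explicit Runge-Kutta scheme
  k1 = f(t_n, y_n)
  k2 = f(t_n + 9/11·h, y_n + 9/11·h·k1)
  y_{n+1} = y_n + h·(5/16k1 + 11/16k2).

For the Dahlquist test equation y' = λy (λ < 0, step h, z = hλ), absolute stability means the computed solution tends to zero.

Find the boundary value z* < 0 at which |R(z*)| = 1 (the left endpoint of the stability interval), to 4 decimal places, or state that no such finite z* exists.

z* = -1.7778.

Test eqn y'=λy, z=hλ:
  k1=λy_n ⇒ h·k1=z·y_n;  k2=λ(1+9/11z)y_n ⇒ h·k2=z(1+9/11z)y_n
  y_{n+1}/y_n = 1 + 5/16z + 11/16z(1+9/11z) = 1 + z + 9/16z²
  R(z) = 1 + z + 9/16z².

Boundary: |R(x)|=1, x<0.
x=-0.32: |R|=0.7376
R=1: x+9/16x²=0 ⇒ x=−16/9=-1.7778; min R=1−1/(4·9/16)=0.5556>−1
Confirm numerically:
  x=-1.737: |R|=0.96016 <1
  x=-1.233: |R|=0.62216 <1
  x=-1.066: |R|=0.57320 <1
  x=-2.254: |R|=1.60379 >1
  x=-2.177: |R|=1.48887 >1
Interval (-1.7778, 0).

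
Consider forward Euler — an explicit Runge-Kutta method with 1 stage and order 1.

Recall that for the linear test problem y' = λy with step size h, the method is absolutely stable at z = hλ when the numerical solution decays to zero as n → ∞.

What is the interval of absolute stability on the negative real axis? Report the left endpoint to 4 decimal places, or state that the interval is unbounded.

z∈(-2.0000,0).

On y'=λy, z=hλ:
  order 1, 1-stage ⇒ R(z)=1+z
  (e.g. R(-1.08)=-0.08000, |R|=0.08000)

Solve |R(x)|<1 on ℝ⁻.
x=-1.08: |R|=0.0800
|R(-2.21)|=1.2100 |R(-2.08)|=1.0800 |R(-0.66)|=0.3400
Bisect:
  x_lo=-2.8556 |R|=1.8556  x_hi=-0.2100 |R|=0.7900
  mid=-1.53280 |R|=0.53280 →hi
  mid=-2.19420 |R|=1.19420 →lo
  mid=-1.86350 |R|=0.86350 →hi
  mid=-2.02885 |R|=1.02885 →lo
  mid=-1.94618 |R|=0.94618 →hi
  mid=-1.98751 |R|=0.98751 →hi
  mid=-2.00818 |R|=1.00818 →lo
  mid=-1.99785 |R|=0.99785 →hi
  mid=-2.00301 |R|=1.00301 →lo
  mid=-2.00043 |R|=1.00043 →lo
  ...
  [-2.00011,-1.99995] ⇒ x*=-2.0000
Stable set (-2.0000, 0).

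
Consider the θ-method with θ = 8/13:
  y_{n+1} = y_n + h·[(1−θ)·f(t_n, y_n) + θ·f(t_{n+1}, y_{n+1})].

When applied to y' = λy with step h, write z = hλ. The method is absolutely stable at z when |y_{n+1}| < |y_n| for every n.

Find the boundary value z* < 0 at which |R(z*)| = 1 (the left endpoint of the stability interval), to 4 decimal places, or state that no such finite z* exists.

Set f=λy, z=hλ:
  y_{n+1} = y_n + z·[5/13·y_n + 8/13·y_{n+1}] ⇒ (1 − 8/13z)y_{n+1} = (1 + 5/13z)y_n
  ⇒ R(z) = (1 + 5/13z)/(1 − 8/13z).

Need |R(x)|<1, x<0.
x=-1.61: |R|=0.1913
x=-2: |R|=0.1034
x=-10: |R|=0.3978
x=-100: |R|=0.5990
θ=8/13≥1/2 ⇒ |1+5/13x|<|1−8/13x| ∀x<0 ⇒ stable on all of ℝ⁻.

(−∞, 0) — no finite endpoint.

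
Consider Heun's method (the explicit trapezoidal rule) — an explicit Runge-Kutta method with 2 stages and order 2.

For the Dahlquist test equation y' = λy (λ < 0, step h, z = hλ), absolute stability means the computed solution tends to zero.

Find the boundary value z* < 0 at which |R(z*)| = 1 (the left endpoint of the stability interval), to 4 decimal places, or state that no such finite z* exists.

z* = -2.0000.

On y'=λy, z=hλ:
  order 2, 2-stage ⇒ R(z)=1+z+z^2/2
  (e.g. R(-0.45)=0.65125, |R|=0.65125)

Boundary: |R(x)|=1, x<0.
x=-0.45: |R|=0.6512
|R(-1.97)|=0.9704 |R(-1.79)|=0.8121 |R(-0.84)|=0.5128
Bisect:
  x_lo=-2.3579 |R|=1.4219  x_hi=-0.1461 |R|=0.8646
  mid=-1.25197 |R|=0.53174 →hi
  mid=-1.80492 |R|=0.82395 →hi
  mid=-2.08139 |R|=1.08471 →lo
  mid=-1.94316 |R|=0.94477 →hi
  mid=-2.01227 |R|=1.01235 →lo
  mid=-1.97771 |R|=0.97796 →hi
  mid=-1.99499 |R|=0.99501 →hi
  ...
  [-2.00012,-1.99999] ⇒ x*=-2.0000
Interval (-2.0000, 0).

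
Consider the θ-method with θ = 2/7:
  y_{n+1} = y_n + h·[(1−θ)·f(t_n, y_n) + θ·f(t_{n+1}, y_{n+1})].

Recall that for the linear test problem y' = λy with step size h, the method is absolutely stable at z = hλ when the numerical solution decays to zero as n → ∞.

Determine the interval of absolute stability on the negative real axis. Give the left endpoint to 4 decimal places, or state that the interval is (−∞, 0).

(-4.6667, 0).

With y'=λy (z=hλ):
  y_{n+1} = y_n + z·[5/7·y_n + 2/7·y_{n+1}] ⇒ (1 − 2/7z)y_{n+1} = (1 + 5/7z)y_n
  ⇒ R(z) = (1 + 5/7z)/(1 − 2/7z).

Find x<0 with |R(x)|<1.
x=-1.01: |R|=0.2162
R=−1: 1+5/7x = −1+2/7x ⇒ -3/7x=2 ⇒ x=2/(-3/7)=-4.6667
Confirm numerically:
  x=-3.800: |R|=0.82192 <1
  x=-3.150: |R|=0.65789 <1
  x=-2.128: |R|=0.32338 <1
  x=-5.064: |R|=1.06959 >1
  x=-4.922: |R|=1.04548 >1
So |R|<1 on (-4.6667, 0).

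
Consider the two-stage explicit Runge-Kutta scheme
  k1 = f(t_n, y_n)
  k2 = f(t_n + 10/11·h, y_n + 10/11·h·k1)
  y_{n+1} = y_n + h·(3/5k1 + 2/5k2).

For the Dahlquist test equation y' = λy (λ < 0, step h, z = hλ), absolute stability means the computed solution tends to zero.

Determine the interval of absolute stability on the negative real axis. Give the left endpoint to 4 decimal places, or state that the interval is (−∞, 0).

On y'=λy, z=hλ:
  k1=λy_n ⇒ h·k1=z·y_n;  k2=λ(1+10/11z)y_n ⇒ h·k2=z(1+10/11z)y_n
  y_{n+1}/y_n = 1 + 3/5z + 2/5z(1+10/11z) = 1 + z + 4/11z²
  Hence R(z) = 1 + z + 4/11z².

Solve |R(x)|<1 on ℝ⁻.
x=-1.07: |R|=0.3463
R=1: x+4/11x²=0 ⇒ x=−11/4=-2.7500; min R=1−1/(4·4/11)=0.3125>−1
Confirm numerically:
  x=-2.622: |R|=0.87796 <1
  x=-2.205: |R|=0.56301 <1
  x=-1.952: |R|=0.43357 <1
  x=-1.374: |R|=0.31250 <1
  x=-3.216: |R|=1.54497 >1
  x=-3.094: |R|=1.38703 >1
  x=-3.031: |R|=1.30971 >1
So |R|<1 on (-2.7500, 0).

(-2.7500, 0).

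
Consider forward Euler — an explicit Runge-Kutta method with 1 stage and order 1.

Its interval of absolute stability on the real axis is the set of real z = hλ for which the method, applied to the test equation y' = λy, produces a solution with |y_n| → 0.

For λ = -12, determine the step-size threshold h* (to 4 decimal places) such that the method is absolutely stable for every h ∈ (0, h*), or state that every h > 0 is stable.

(-2.0000,0); λ=-12 ⇒ h* = 0.1667.

Set f=λy, z=hλ:
  order 1, 1-stage ⇒ R(z)=1+z
  (e.g. R(-1.76)=-0.76000, |R|=0.76000)

Find x<0 with |R(x)|<1.
x=-1.76: |R|=0.7600
|R(-2.14)|=1.1400 |R(-1.52)|=0.5200 |R(-0.59)|=0.4100
Bisect:
  x_lo=-2.4144 |R|=1.4144  x_hi=-0.2264 |R|=0.7736
  mid=-1.32041 |R|=0.32041 →hi
  mid=-1.86739 |R|=0.86739 →hi
  mid=-2.14089 |R|=1.14089 →lo
  mid=-2.00414 |R|=1.00414 →lo
  mid=-1.93577 |R|=0.93577 →hi
  mid=-1.96996 |R|=0.96996 →hi
  mid=-1.98705 |R|=0.98705 →hi
  mid=-1.99560 |R|=0.99560 →hi
  ...
  [-2.00000,-1.99987] ⇒ x*=-2.0000
Interval (-2.0000, 0).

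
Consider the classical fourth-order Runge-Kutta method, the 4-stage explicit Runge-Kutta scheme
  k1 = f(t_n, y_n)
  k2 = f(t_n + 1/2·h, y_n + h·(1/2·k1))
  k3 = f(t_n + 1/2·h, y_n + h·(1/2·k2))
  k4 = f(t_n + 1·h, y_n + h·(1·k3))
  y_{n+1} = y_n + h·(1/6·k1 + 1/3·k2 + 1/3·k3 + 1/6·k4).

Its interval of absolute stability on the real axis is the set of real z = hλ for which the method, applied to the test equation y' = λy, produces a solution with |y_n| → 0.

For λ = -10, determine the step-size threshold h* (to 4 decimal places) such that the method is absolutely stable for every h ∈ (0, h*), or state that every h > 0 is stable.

(-2.7853,0); λ=-10 ⇒ h* = 0.2785.

With y'=λy (z=hλ):
  order 4, 4-stage ⇒ R(z)=1+z+z^2/2+z^3/6+z^4/24
  (e.g. R(-1.33)=0.29272, |R|=0.29272)

Need |R(x)|<1, x<0.
x=-1.33: |R|=0.2927
|R(-2.87)|=1.1354 |R(-1.95)|=0.3179 |R(-0.76)|=0.4695
Bisect:
  x_lo=-3.5226 |R|=2.8124  x_hi=-0.1645 |R|=0.8483
  mid=-1.84358 |R|=0.29281 →hi
  mid=-2.68311 |R|=0.85656 →hi
  mid=-3.10287 |R|=1.59435 →lo
  mid=-2.89299 |R|=1.17490 →lo
  mid=-2.78805 |R|=1.00417 →lo
  mid=-2.73558 |R|=0.92760 →hi
  mid=-2.76182 |R|=0.96518 →hi
  mid=-2.77493 |R|=0.98449 →hi
  mid=-2.78149 |R|=0.99429 →hi
  ...
  [-2.78539,-2.78518] ⇒ x*=-2.7853
Interval (-2.7853, 0).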